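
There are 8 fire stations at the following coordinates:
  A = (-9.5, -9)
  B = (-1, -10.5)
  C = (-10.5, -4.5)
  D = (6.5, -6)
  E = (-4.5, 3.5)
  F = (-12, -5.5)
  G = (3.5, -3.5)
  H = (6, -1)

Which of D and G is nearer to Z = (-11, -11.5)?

Compare squared distances:
|ZD|² = (-11−6.5)² + (-11.5−(-6))² = 306.25 + 30.25 = 336.5
|ZG|² = (-11−3.5)² + (-11.5−(-3.5))² = 210.25 + 64 = 274.25
336.5 > 274.25, so G is closer.

G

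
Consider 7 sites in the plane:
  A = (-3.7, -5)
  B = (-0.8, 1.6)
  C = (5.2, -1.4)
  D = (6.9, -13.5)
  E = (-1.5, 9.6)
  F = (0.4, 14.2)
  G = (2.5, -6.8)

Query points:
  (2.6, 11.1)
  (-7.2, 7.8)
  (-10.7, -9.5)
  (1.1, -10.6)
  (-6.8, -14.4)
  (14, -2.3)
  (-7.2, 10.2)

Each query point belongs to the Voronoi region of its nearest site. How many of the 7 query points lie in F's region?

1

(2.6, 11.1) — d² to each: A:298.9, B:101.81, C:163.01, D:623.65, E:19.06, F:14.45, G:320.42 → nearest is F
(-7.2, 7.8) — d² to each: A:176.09, B:79.4, C:238.4, D:652.5, E:35.73, F:98.72, G:307.25 → nearest is E
(-10.7, -9.5) — d² to each: A:69.25, B:221.22, C:318.42, D:325.76, E:449.45, F:684.9, G:181.53 → nearest is A
(1.1, -10.6) — d² to each: A:54.4, B:152.45, C:101.45, D:42.05, E:414.8, F:615.53, G:16.4 → nearest is G
(-6.8, -14.4) — d² to each: A:97.97, B:292, C:313, D:188.5, E:604.09, F:869.8, G:144.25 → nearest is A
(14, -2.3) — d² to each: A:320.58, B:234.25, C:78.25, D:175.85, E:381.86, F:457.21, G:152.5 → nearest is C
(-7.2, 10.2) — d² to each: A:243.29, B:114.92, C:288.32, D:760.5, E:32.85, F:73.76, G:383.09 → nearest is E
1 of the 7 points has F as nearest.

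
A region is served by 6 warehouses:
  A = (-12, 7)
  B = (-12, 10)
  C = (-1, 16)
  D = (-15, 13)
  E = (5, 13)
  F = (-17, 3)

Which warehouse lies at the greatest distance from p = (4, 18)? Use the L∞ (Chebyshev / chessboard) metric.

F

d(p,A) = max(16, 11) = 16
d(p,B) = max(16, 8) = 16
d(p,C) = max(5, 2) = 5
d(p,D) = max(19, 5) = 19
d(p,E) = max(1, 5) = 5
d(p,F) = max(21, 15) = 21
The largest is to F.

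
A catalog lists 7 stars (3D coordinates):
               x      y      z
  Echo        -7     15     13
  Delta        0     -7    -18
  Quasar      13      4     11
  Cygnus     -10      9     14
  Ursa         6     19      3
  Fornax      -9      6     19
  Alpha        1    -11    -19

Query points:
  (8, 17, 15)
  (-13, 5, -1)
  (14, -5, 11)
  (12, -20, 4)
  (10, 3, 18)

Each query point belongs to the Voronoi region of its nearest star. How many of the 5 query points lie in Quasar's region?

3

(8, 17, 15) — d² to each: Echo:233, Delta:1729, Quasar:210, Cygnus:389, Ursa:152, Fornax:426, Alpha:1989 → nearest is Ursa
(-13, 5, -1) — d² to each: Echo:332, Delta:602, Quasar:821, Cygnus:250, Ursa:573, Fornax:417, Alpha:776 → nearest is Cygnus
(14, -5, 11) — d² to each: Echo:845, Delta:1041, Quasar:82, Cygnus:781, Ursa:704, Fornax:714, Alpha:1105 → nearest is Quasar
(12, -20, 4) — d² to each: Echo:1667, Delta:797, Quasar:626, Cygnus:1425, Ursa:1558, Fornax:1342, Alpha:731 → nearest is Quasar
(10, 3, 18) — d² to each: Echo:458, Delta:1496, Quasar:59, Cygnus:452, Ursa:497, Fornax:371, Alpha:1646 → nearest is Quasar
3 of the 5 points have Quasar as nearest.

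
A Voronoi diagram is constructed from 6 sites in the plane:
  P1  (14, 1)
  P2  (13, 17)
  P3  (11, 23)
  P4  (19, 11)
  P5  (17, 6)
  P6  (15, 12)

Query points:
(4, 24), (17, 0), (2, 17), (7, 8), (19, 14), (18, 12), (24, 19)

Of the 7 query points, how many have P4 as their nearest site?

(4, 24) — d² to each: P1:629, P2:130, P3:50, P4:394, P5:493, P6:265 → nearest is P3
(17, 0) — d² to each: P1:10, P2:305, P3:565, P4:125, P5:36, P6:148 → nearest is P1
(2, 17) — d² to each: P1:400, P2:121, P3:117, P4:325, P5:346, P6:194 → nearest is P3
(7, 8) — d² to each: P1:98, P2:117, P3:241, P4:153, P5:104, P6:80 → nearest is P6
(19, 14) — d² to each: P1:194, P2:45, P3:145, P4:9, P5:68, P6:20 → nearest is P4
(18, 12) — d² to each: P1:137, P2:50, P3:170, P4:2, P5:37, P6:9 → nearest is P4
(24, 19) — d² to each: P1:424, P2:125, P3:185, P4:89, P5:218, P6:130 → nearest is P4
3 of the 7 points have P4 as nearest.

3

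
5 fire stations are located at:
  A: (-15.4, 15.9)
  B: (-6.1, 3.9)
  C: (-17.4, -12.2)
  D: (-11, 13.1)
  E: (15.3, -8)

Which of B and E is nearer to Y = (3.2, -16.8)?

Compare squared distances:
|YB|² = (3.2−(-6.1))² + (-16.8−3.9)² = 86.49 + 428.49 = 514.98
|YE|² = (3.2−15.3)² + (-16.8−(-8))² = 146.41 + 77.44 = 223.85
514.98 > 223.85, so E is closer.

E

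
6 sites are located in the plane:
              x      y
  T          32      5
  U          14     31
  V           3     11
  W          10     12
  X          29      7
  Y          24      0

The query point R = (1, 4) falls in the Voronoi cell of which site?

Compare squared distances (the ordering matches that of the actual distances):
|RT|² = (1−32)² + (4−5)² = 961 + 1 = 962
|RU|² = (1−14)² + (4−31)² = 169 + 729 = 898
|RV|² = (1−3)² + (4−11)² = 4 + 49 = 53
|RW|² = (1−10)² + (4−12)² = 81 + 64 = 145
|RX|² = (1−29)² + (4−7)² = 784 + 9 = 793
|RY|² = (1−24)² + (4−0)² = 529 + 16 = 545
The smallest is to V, so R lies in the Voronoi region of V.

V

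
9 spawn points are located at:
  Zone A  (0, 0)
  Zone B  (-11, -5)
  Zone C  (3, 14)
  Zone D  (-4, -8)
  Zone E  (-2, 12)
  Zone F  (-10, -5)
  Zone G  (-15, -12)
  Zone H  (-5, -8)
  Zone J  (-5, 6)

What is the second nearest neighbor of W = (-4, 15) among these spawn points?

Zone C

Compare squared distances (the ordering matches that of the actual distances):
d²(W, Zone A) = 16 + 225 = 241
d²(W, Zone B) = 49 + 400 = 449
d²(W, Zone C) = 49 + 1 = 50
d²(W, Zone D) = 0 + 529 = 529
d²(W, Zone E) = 4 + 9 = 13
d²(W, Zone F) = 36 + 400 = 436
d²(W, Zone G) = 121 + 729 = 850
d²(W, Zone H) = 1 + 529 = 530
d²(W, Zone J) = 1 + 81 = 82
Sorted ascending: Zone E, Zone C, Zone J, … — the second-nearest is Zone C.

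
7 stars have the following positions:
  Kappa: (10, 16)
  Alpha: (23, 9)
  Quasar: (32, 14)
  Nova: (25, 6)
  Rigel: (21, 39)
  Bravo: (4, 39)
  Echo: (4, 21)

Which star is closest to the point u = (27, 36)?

Rigel

Compare squared distances (the ordering matches that of the actual distances):
d²(u, Kappa) = (27−10)² + (36−16)² = 289 + 400 = 689
d²(u, Alpha) = (27−23)² + (36−9)² = 16 + 729 = 745
d²(u, Quasar) = (27−32)² + (36−14)² = 25 + 484 = 509
d²(u, Nova) = (27−25)² + (36−6)² = 4 + 900 = 904
d²(u, Rigel) = (27−21)² + (36−39)² = 36 + 9 = 45
d²(u, Bravo) = (27−4)² + (36−39)² = 529 + 9 = 538
d²(u, Echo) = (27−4)² + (36−21)² = 529 + 225 = 754
Rigel is nearest.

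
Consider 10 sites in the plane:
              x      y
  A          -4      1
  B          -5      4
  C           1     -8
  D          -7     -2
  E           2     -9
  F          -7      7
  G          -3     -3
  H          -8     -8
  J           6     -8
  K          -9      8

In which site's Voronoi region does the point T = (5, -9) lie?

J

Compare squared distances (the ordering matches that of the actual distances):
|TA|² = (5−(-4))² + (-9−1)² = 81 + 100 = 181
|TB|² = (5−(-5))² + (-9−4)² = 100 + 169 = 269
|TC|² = (5−1)² + (-9−(-8))² = 16 + 1 = 17
|TD|² = (5−(-7))² + (-9−(-2))² = 144 + 49 = 193
|TE|² = (5−2)² + (-9−(-9))² = 9 + 0 = 9
|TF|² = (5−(-7))² + (-9−7)² = 144 + 256 = 400
|TG|² = (5−(-3))² + (-9−(-3))² = 64 + 36 = 100
|TH|² = (5−(-8))² + (-9−(-8))² = 169 + 1 = 170
|TJ|² = (5−6)² + (-9−(-8))² = 1 + 1 = 2
|TK|² = (5−(-9))² + (-9−8)² = 196 + 289 = 485
The smallest is to J, so T lies in the Voronoi region of J.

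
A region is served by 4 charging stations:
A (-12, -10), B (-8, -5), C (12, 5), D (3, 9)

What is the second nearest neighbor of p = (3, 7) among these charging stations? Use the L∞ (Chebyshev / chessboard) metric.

C

d(p,A) = max(15, 17) = 17
d(p,B) = max(11, 12) = 12
d(p,C) = max(9, 2) = 9
d(p,D) = max(0, 2) = 2
Sorted ascending: D, C, B, … — the second-nearest is C.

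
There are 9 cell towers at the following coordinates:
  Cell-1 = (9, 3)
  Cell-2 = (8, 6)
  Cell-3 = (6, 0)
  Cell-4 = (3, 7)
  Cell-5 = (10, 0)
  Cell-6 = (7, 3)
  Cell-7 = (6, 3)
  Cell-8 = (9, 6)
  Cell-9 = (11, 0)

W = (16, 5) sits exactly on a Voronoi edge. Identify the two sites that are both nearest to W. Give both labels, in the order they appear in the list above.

Squared distances from W to each site:
d²(W, Cell-1) = 49 + 4 = 53
d²(W, Cell-2) = 64 + 1 = 65
d²(W, Cell-3) = 100 + 25 = 125
d²(W, Cell-4) = 169 + 4 = 173
d²(W, Cell-5) = 36 + 25 = 61
d²(W, Cell-6) = 81 + 4 = 85
d²(W, Cell-7) = 100 + 4 = 104
d²(W, Cell-8) = 49 + 1 = 50
d²(W, Cell-9) = 25 + 25 = 50
W is equidistant from Cell-8 and Cell-9 (both at squared distance 50), and every other site is strictly farther — so W lies on the Cell-8–Cell-9 Voronoi edge.

Cell-8 and Cell-9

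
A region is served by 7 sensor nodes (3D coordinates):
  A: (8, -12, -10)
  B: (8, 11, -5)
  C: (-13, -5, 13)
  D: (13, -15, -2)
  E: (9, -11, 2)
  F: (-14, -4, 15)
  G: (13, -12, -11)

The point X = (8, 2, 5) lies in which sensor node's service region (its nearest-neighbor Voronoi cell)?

Squared Euclidean distances:
|XA|² = (8−8)² + (2−(-12))² + (5−(-10))² = 0 + 196 + 225 = 421
|XB|² = (8−8)² + (2−11)² + (5−(-5))² = 0 + 81 + 100 = 181
|XC|² = (8−(-13))² + (2−(-5))² + (5−13)² = 441 + 49 + 64 = 554
|XD|² = (8−13)² + (2−(-15))² + (5−(-2))² = 25 + 289 + 49 = 363
|XE|² = (8−9)² + (2−(-11))² + (5−2)² = 1 + 169 + 9 = 179
|XF|² = (8−(-14))² + (2−(-4))² + (5−15)² = 484 + 36 + 100 = 620
|XG|² = (8−13)² + (2−(-12))² + (5−(-11))² = 25 + 196 + 256 = 477
The smallest is to E, so X lies in the Voronoi region of E.

E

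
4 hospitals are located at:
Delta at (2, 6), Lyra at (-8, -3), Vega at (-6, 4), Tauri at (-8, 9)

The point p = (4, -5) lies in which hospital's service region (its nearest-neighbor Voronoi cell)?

Delta

Since √ is increasing, it suffices to compare squared distances:
d²(p, Delta) = 4 + 121 = 125
d²(p, Lyra) = 144 + 4 = 148
d²(p, Vega) = 100 + 81 = 181
d²(p, Tauri) = 144 + 196 = 340
Delta is nearest.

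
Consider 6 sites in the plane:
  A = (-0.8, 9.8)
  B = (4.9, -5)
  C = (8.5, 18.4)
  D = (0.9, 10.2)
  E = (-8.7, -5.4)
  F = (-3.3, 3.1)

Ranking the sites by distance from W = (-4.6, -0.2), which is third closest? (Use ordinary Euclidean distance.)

Squared Euclidean distances:
|WA|² = (-4.6−(-0.8))² + (-0.2−9.8)² = 14.44 + 100 = 114.44
|WB|² = (-4.6−4.9)² + (-0.2−(-5))² = 90.25 + 23.04 = 113.29
|WC|² = (-4.6−8.5)² + (-0.2−18.4)² = 171.61 + 345.96 = 517.57
|WD|² = (-4.6−0.9)² + (-0.2−10.2)² = 30.25 + 108.16 = 138.41
|WE|² = (-4.6−(-8.7))² + (-0.2−(-5.4))² = 16.81 + 27.04 = 43.85
|WF|² = (-4.6−(-3.3))² + (-0.2−3.1)² = 1.69 + 10.89 = 12.58
Sorted ascending: F, E, B, A, … — the third-nearest is B.

B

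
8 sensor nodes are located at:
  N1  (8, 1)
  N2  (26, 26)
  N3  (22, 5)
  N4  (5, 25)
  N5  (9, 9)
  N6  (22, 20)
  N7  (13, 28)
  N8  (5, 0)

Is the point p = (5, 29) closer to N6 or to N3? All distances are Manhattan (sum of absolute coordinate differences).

d(p,N6) = |5−22| + |29−20| = 17 + 9 = 26
d(p,N3) = |5−22| + |29−5| = 17 + 24 = 41
26 < 41, so N6 is closer.

N6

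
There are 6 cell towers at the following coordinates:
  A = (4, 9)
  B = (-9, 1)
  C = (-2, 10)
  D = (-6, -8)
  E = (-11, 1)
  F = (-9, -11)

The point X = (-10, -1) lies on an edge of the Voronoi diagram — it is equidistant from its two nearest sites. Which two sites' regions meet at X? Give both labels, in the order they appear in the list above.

B and E

Squared distances from X to each site:
|XA|² = (-10−4)² + (-1−9)² = 196 + 100 = 296
|XB|² = (-10−(-9))² + (-1−1)² = 1 + 4 = 5
|XC|² = (-10−(-2))² + (-1−10)² = 64 + 121 = 185
|XD|² = (-10−(-6))² + (-1−(-8))² = 16 + 49 = 65
|XE|² = (-10−(-11))² + (-1−1)² = 1 + 4 = 5
|XF|² = (-10−(-9))² + (-1−(-11))² = 1 + 100 = 101
X is equidistant from B and E (both at squared distance 5), and every other site is strictly farther — so X lies on the B–E Voronoi edge.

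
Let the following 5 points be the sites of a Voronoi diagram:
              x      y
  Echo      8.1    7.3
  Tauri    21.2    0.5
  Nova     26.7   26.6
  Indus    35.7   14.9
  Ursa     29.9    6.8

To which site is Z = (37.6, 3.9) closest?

Ursa

Since √ is increasing, it suffices to compare squared distances:
d²(Z, Echo) = (37.6−8.1)² + (3.9−7.3)² = 870.25 + 11.56 = 881.81
d²(Z, Tauri) = (37.6−21.2)² + (3.9−0.5)² = 268.96 + 11.56 = 280.52
d²(Z, Nova) = (37.6−26.7)² + (3.9−26.6)² = 118.81 + 515.29 = 634.1
d²(Z, Indus) = (37.6−35.7)² + (3.9−14.9)² = 3.61 + 121 = 124.61
d²(Z, Ursa) = (37.6−29.9)² + (3.9−6.8)² = 59.29 + 8.41 = 67.7
Ursa is nearest.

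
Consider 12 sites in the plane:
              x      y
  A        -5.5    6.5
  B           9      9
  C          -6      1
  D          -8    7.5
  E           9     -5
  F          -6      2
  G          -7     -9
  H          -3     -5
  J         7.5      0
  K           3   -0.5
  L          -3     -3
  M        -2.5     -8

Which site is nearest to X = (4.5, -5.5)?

Squared Euclidean distances:
|XA|² = (4.5−(-5.5))² + (-5.5−6.5)² = 100 + 144 = 244
|XB|² = (4.5−9)² + (-5.5−9)² = 20.25 + 210.25 = 230.5
|XC|² = (4.5−(-6))² + (-5.5−1)² = 110.25 + 42.25 = 152.5
|XD|² = (4.5−(-8))² + (-5.5−7.5)² = 156.25 + 169 = 325.25
|XE|² = (4.5−9)² + (-5.5−(-5))² = 20.25 + 0.25 = 20.5
|XF|² = (4.5−(-6))² + (-5.5−2)² = 110.25 + 56.25 = 166.5
|XG|² = (4.5−(-7))² + (-5.5−(-9))² = 132.25 + 12.25 = 144.5
|XH|² = (4.5−(-3))² + (-5.5−(-5))² = 56.25 + 0.25 = 56.5
|XJ|² = (4.5−7.5)² + (-5.5−0)² = 9 + 30.25 = 39.25
|XK|² = (4.5−3)² + (-5.5−(-0.5))² = 2.25 + 25 = 27.25
|XL|² = (4.5−(-3))² + (-5.5−(-3))² = 56.25 + 6.25 = 62.5
|XM|² = (4.5−(-2.5))² + (-5.5−(-8))² = 49 + 6.25 = 55.25
Minimum is at E.

E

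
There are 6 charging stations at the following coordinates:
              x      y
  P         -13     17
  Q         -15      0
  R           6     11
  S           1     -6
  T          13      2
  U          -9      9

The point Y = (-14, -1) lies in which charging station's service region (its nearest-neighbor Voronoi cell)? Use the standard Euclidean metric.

Compare squared distances (the ordering matches that of the actual distances):
|YP|² = 1 + 324 = 325
|YQ|² = 1 + 1 = 2
|YR|² = 400 + 144 = 544
|YS|² = 225 + 25 = 250
|YT|² = 729 + 9 = 738
|YU|² = 25 + 100 = 125
Minimum is at Q.

Q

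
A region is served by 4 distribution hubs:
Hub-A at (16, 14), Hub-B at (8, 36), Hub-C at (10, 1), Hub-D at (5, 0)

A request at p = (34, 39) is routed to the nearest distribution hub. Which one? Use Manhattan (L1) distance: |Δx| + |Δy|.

Hub-B

d(p, Hub-A) = |34−16| + |39−14| = 18 + 25 = 43
d(p, Hub-B) = |34−8| + |39−36| = 26 + 3 = 29
d(p, Hub-C) = |34−10| + |39−1| = 24 + 38 = 62
d(p, Hub-D) = |34−5| + |39−0| = 29 + 39 = 68
Minimum is at Hub-B.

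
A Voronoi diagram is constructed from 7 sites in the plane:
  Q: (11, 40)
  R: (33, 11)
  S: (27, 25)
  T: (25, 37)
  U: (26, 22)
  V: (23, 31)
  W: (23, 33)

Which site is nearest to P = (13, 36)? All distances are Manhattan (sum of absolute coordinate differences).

d(P,Q) = |13−11| + |36−40| = 2 + 4 = 6
d(P,R) = |13−33| + |36−11| = 20 + 25 = 45
d(P,S) = |13−27| + |36−25| = 14 + 11 = 25
d(P,T) = |13−25| + |36−37| = 12 + 1 = 13
d(P,U) = |13−26| + |36−22| = 13 + 14 = 27
d(P,V) = |13−23| + |36−31| = 10 + 5 = 15
d(P,W) = |13−23| + |36−33| = 10 + 3 = 13
The smallest is to Q, so P lies in the Voronoi region of Q.

Q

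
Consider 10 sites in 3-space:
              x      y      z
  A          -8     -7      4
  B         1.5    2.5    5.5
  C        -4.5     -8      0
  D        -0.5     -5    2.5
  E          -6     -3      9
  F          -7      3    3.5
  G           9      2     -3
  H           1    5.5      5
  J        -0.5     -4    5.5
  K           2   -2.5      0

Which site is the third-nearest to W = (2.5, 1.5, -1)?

Since √ is increasing, it suffices to compare squared distances:
|WA|² = 110.25 + 72.25 + 25 = 207.5
|WB|² = 1 + 1 + 42.25 = 44.25
|WC|² = 49 + 90.25 + 1 = 140.25
|WD|² = 9 + 42.25 + 12.25 = 63.5
|WE|² = 72.25 + 20.25 + 100 = 192.5
|WF|² = 90.25 + 2.25 + 20.25 = 112.75
|WG|² = 42.25 + 0.25 + 4 = 46.5
|WH|² = 2.25 + 16 + 36 = 54.25
|WJ|² = 9 + 30.25 + 42.25 = 81.5
|WK|² = 0.25 + 16 + 1 = 17.25
Sorted ascending: K, B, G, H, … — the third-nearest is G.

G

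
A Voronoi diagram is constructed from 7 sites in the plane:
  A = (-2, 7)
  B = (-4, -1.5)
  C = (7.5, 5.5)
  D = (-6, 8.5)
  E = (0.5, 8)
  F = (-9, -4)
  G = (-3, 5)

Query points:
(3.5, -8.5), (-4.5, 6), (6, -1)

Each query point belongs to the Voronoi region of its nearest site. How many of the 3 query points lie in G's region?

1

(3.5, -8.5) — d² to each: A:270.5, B:105.25, C:212, D:379.25, E:281.25, F:176.5, G:224.5 → nearest is B
(-4.5, 6) — d² to each: A:7.25, B:56.5, C:144.25, D:8.5, E:29, F:120.25, G:3.25 → nearest is G
(6, -1) — d² to each: A:128, B:100.25, C:44.5, D:234.25, E:111.25, F:234, G:117 → nearest is C
1 of the 3 points has G as nearest.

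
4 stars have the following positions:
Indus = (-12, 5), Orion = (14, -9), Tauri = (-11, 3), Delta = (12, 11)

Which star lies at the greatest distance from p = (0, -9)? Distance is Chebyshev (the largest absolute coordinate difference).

d(p, Indus) = max(12, 14) = 14
d(p, Orion) = max(14, 0) = 14
d(p, Tauri) = max(11, 12) = 12
d(p, Delta) = max(12, 20) = 20
The largest is to Delta.

Delta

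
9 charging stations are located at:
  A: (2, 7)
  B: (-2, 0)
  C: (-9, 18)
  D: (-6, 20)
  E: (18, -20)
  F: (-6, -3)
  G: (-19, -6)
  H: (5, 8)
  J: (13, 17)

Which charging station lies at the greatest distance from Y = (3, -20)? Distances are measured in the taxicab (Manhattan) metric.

C

d(Y,A) = |3−2| + |-20−7| = 1 + 27 = 28
d(Y,B) = |3−(-2)| + |-20−0| = 5 + 20 = 25
d(Y,C) = |3−(-9)| + |-20−18| = 12 + 38 = 50
d(Y,D) = |3−(-6)| + |-20−20| = 9 + 40 = 49
d(Y,E) = |3−18| + |-20−(-20)| = 15 + 0 = 15
d(Y,F) = |3−(-6)| + |-20−(-3)| = 9 + 17 = 26
d(Y,G) = |3−(-19)| + |-20−(-6)| = 22 + 14 = 36
d(Y,H) = |3−5| + |-20−8| = 2 + 28 = 30
d(Y,J) = |3−13| + |-20−17| = 10 + 37 = 47
The largest is to C.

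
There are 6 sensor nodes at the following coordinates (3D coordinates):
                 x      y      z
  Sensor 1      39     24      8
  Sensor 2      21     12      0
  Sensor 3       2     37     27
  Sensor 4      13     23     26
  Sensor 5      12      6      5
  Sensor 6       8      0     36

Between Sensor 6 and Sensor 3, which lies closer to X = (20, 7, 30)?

Compare squared distances:
d²(X, Sensor 6) = (20−8)² + (7−0)² + (30−36)² = 144 + 49 + 36 = 229
d²(X, Sensor 3) = (20−2)² + (7−37)² + (30−27)² = 324 + 900 + 9 = 1233
229 < 1233, so Sensor 6 is closer.

Sensor 6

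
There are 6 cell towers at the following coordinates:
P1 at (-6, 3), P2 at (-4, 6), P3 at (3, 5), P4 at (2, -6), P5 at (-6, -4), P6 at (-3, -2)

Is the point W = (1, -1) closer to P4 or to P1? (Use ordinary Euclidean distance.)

P4

Compare squared distances:
|WP4|² = (1−2)² + (-1−(-6))² = 1 + 25 = 26
|WP1|² = (1−(-6))² + (-1−3)² = 49 + 16 = 65
26 < 65, so P4 is closer.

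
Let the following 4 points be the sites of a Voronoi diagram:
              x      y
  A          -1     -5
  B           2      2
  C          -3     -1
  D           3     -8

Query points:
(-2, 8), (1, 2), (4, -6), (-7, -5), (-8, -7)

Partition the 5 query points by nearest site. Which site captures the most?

(-2, 8) — d² to each: A:170, B:52, C:82, D:281 → nearest is B
(1, 2) — d² to each: A:53, B:1, C:25, D:104 → nearest is B
(4, -6) — d² to each: A:26, B:68, C:74, D:5 → nearest is D
(-7, -5) — d² to each: A:36, B:130, C:32, D:109 → nearest is C
(-8, -7) — d² to each: A:53, B:181, C:61, D:122 → nearest is A
Tally — A:1, B:2, C:1, D:1. B captures the most (2).

B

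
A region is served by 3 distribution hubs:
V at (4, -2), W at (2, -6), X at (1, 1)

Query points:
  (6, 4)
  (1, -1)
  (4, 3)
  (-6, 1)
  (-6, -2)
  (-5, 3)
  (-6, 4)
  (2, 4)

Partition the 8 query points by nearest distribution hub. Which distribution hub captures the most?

X

(6, 4) — d² to each: V:40, W:116, X:34 → nearest is X
(1, -1) — d² to each: V:10, W:26, X:4 → nearest is X
(4, 3) — d² to each: V:25, W:85, X:13 → nearest is X
(-6, 1) — d² to each: V:109, W:113, X:49 → nearest is X
(-6, -2) — d² to each: V:100, W:80, X:58 → nearest is X
(-5, 3) — d² to each: V:106, W:130, X:40 → nearest is X
(-6, 4) — d² to each: V:136, W:164, X:58 → nearest is X
(2, 4) — d² to each: V:40, W:100, X:10 → nearest is X
Tally — X:8. X captures the most (8).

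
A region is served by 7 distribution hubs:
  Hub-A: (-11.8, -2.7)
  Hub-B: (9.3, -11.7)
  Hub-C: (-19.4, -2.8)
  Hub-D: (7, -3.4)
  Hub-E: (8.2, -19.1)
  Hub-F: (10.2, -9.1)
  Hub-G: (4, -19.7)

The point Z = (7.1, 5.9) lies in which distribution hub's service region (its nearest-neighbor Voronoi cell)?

Hub-D

Squared Euclidean distances:
d²(Z, Hub-A) = 357.21 + 73.96 = 431.17
d²(Z, Hub-B) = 4.84 + 309.76 = 314.6
d²(Z, Hub-C) = 702.25 + 75.69 = 777.94
d²(Z, Hub-D) = 0.01 + 86.49 = 86.5
d²(Z, Hub-E) = 1.21 + 625 = 626.21
d²(Z, Hub-F) = 9.61 + 225 = 234.61
d²(Z, Hub-G) = 9.61 + 655.36 = 664.97
Hub-D is nearest.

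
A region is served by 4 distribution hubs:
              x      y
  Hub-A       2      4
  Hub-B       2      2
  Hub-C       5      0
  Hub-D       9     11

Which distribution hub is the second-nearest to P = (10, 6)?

Hub-C

Since √ is increasing, it suffices to compare squared distances:
d²(P, Hub-A) = (10−2)² + (6−4)² = 64 + 4 = 68
d²(P, Hub-B) = (10−2)² + (6−2)² = 64 + 16 = 80
d²(P, Hub-C) = (10−5)² + (6−0)² = 25 + 36 = 61
d²(P, Hub-D) = (10−9)² + (6−11)² = 1 + 25 = 26
Sorted ascending: Hub-D, Hub-C, Hub-A, … — the second-nearest is Hub-C.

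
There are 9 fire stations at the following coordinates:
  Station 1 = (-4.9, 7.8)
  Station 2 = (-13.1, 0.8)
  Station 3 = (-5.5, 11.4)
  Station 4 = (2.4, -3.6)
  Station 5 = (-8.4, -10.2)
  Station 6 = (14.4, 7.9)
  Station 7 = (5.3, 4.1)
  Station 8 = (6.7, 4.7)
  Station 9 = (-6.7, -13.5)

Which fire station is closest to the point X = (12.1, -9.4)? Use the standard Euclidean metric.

Station 4

Compare squared distances (the ordering matches that of the actual distances):
d²(X, Station 1) = 289 + 295.84 = 584.84
d²(X, Station 2) = 635.04 + 104.04 = 739.08
d²(X, Station 3) = 309.76 + 432.64 = 742.4
d²(X, Station 4) = 94.09 + 33.64 = 127.73
d²(X, Station 5) = 420.25 + 0.64 = 420.89
d²(X, Station 6) = 5.29 + 299.29 = 304.58
d²(X, Station 7) = 46.24 + 182.25 = 228.49
d²(X, Station 8) = 29.16 + 198.81 = 227.97
d²(X, Station 9) = 353.44 + 16.81 = 370.25
The smallest is to Station 4, so X lies in the Voronoi region of Station 4.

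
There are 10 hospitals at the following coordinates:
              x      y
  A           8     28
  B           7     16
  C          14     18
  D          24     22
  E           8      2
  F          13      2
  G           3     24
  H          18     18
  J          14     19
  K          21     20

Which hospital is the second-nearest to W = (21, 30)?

K

Since √ is increasing, it suffices to compare squared distances:
|WA|² = 169 + 4 = 173
|WB|² = 196 + 196 = 392
|WC|² = 49 + 144 = 193
|WD|² = 9 + 64 = 73
|WE|² = 169 + 784 = 953
|WF|² = 64 + 784 = 848
|WG|² = 324 + 36 = 360
|WH|² = 9 + 144 = 153
|WJ|² = 49 + 121 = 170
|WK|² = 0 + 100 = 100
Sorted ascending: D, K, H, … — the second-nearest is K.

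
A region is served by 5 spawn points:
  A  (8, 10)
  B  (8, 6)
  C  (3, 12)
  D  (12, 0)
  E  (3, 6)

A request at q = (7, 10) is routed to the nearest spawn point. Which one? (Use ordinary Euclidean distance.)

Since √ is increasing, it suffices to compare squared distances:
|qA|² = (7−8)² + (10−10)² = 1 + 0 = 1
|qB|² = (7−8)² + (10−6)² = 1 + 16 = 17
|qC|² = (7−3)² + (10−12)² = 16 + 4 = 20
|qD|² = (7−12)² + (10−0)² = 25 + 100 = 125
|qE|² = (7−3)² + (10−6)² = 16 + 16 = 32
Minimum is at A.

A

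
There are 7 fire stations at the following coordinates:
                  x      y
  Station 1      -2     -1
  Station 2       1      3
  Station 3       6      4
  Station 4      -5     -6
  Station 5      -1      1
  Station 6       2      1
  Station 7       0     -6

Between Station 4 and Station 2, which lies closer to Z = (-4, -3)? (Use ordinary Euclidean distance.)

Station 4

Compare squared distances:
d²(Z, Station 4) = (-4−(-5))² + (-3−(-6))² = 1 + 9 = 10
d²(Z, Station 2) = (-4−1)² + (-3−3)² = 25 + 36 = 61
10 < 61, so Station 4 is closer.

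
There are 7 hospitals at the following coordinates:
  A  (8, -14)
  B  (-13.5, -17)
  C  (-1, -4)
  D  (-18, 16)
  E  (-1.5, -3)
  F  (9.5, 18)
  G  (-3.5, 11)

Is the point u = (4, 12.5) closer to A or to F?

Compare squared distances:
|uA|² = (4−8)² + (12.5−(-14))² = 16 + 702.25 = 718.25
|uF|² = (4−9.5)² + (12.5−18)² = 30.25 + 30.25 = 60.5
718.25 > 60.5, so F is closer.

F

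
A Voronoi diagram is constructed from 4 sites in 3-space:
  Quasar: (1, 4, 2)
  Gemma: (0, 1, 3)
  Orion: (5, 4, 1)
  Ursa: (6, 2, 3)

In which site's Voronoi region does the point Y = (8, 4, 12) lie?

Ursa

Since √ is increasing, it suffices to compare squared distances:
d²(Y, Quasar) = (8−1)² + (4−4)² + (12−2)² = 49 + 0 + 100 = 149
d²(Y, Gemma) = (8−0)² + (4−1)² + (12−3)² = 64 + 9 + 81 = 154
d²(Y, Orion) = (8−5)² + (4−4)² + (12−1)² = 9 + 0 + 121 = 130
d²(Y, Ursa) = (8−6)² + (4−2)² + (12−3)² = 4 + 4 + 81 = 89
Minimum is at Ursa.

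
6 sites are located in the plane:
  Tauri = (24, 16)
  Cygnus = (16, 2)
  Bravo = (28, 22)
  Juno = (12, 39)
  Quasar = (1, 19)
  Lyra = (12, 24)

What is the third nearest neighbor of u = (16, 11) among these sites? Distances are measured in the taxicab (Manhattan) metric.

Lyra

d(u, Tauri) = |16−24| + |11−16| = 8 + 5 = 13
d(u, Cygnus) = |16−16| + |11−2| = 0 + 9 = 9
d(u, Bravo) = |16−28| + |11−22| = 12 + 11 = 23
d(u, Juno) = |16−12| + |11−39| = 4 + 28 = 32
d(u, Quasar) = |16−1| + |11−19| = 15 + 8 = 23
d(u, Lyra) = |16−12| + |11−24| = 4 + 13 = 17
Sorted ascending: Cygnus, Tauri, Lyra, Bravo, … — the third-nearest is Lyra.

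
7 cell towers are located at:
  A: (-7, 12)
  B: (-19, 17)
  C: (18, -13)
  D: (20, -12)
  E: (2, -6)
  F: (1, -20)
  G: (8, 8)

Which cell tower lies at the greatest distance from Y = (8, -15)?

Compare squared distances (the ordering matches that of the actual distances):
|YA|² = (8−(-7))² + (-15−12)² = 225 + 729 = 954
|YB|² = (8−(-19))² + (-15−17)² = 729 + 1024 = 1753
|YC|² = (8−18)² + (-15−(-13))² = 100 + 4 = 104
|YD|² = (8−20)² + (-15−(-12))² = 144 + 9 = 153
|YE|² = (8−2)² + (-15−(-6))² = 36 + 81 = 117
|YF|² = (8−1)² + (-15−(-20))² = 49 + 25 = 74
|YG|² = (8−8)² + (-15−8)² = 0 + 529 = 529
The largest is to B.

B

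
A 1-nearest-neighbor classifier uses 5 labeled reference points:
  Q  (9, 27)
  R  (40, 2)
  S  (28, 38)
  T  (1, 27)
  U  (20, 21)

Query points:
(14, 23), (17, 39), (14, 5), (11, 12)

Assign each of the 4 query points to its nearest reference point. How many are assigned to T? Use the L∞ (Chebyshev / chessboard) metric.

(14, 23) — d to each: Q:5, R:26, S:15, T:13, U:6 → nearest is Q
(17, 39) — d to each: Q:12, R:37, S:11, T:16, U:18 → nearest is S
(14, 5) — d to each: Q:22, R:26, S:33, T:22, U:16 → nearest is U
(11, 12) — d to each: Q:15, R:29, S:26, T:15, U:9 → nearest is U
0 of the 4 points have T as nearest.

0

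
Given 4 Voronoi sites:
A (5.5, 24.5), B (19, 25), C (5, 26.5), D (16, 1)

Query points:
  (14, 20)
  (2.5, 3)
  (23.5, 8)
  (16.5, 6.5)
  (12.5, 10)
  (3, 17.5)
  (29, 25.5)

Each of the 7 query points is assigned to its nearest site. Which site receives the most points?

D

(14, 20) — d² to each: A:92.5, B:50, C:123.25, D:365 → nearest is B
(2.5, 3) — d² to each: A:471.25, B:756.25, C:558.5, D:186.25 → nearest is D
(23.5, 8) — d² to each: A:596.25, B:309.25, C:684.5, D:105.25 → nearest is D
(16.5, 6.5) — d² to each: A:445, B:348.5, C:532.25, D:30.5 → nearest is D
(12.5, 10) — d² to each: A:259.25, B:267.25, C:328.5, D:93.25 → nearest is D
(3, 17.5) — d² to each: A:55.25, B:312.25, C:85, D:441.25 → nearest is A
(29, 25.5) — d² to each: A:553.25, B:100.25, C:577, D:769.25 → nearest is B
Tally — A:1, B:2, D:4. D captures the most (4).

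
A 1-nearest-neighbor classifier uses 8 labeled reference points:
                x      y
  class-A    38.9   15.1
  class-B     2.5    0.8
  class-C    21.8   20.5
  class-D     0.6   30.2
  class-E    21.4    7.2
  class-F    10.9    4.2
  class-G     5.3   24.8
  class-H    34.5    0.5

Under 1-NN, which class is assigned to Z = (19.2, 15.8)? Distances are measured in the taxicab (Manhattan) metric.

d(Z, class-A) = 19.7 + 0.7 = 20.4
d(Z, class-B) = 16.7 + 15 = 31.7
d(Z, class-C) = 2.6 + 4.7 = 7.3
d(Z, class-D) = 18.6 + 14.4 = 33
d(Z, class-E) = 2.2 + 8.6 = 10.8
d(Z, class-F) = 8.3 + 11.6 = 19.9
d(Z, class-G) = 13.9 + 9 = 22.9
d(Z, class-H) = 15.3 + 15.3 = 30.6
The smallest is to class-C, so Z lies in the Voronoi region of class-C.

class-C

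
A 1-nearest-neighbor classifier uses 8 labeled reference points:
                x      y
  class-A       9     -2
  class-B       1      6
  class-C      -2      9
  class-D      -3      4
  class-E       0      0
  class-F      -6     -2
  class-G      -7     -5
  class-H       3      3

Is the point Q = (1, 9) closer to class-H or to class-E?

Compare squared distances:
d²(Q, class-H) = (1−3)² + (9−3)² = 4 + 36 = 40
d²(Q, class-E) = (1−0)² + (9−0)² = 1 + 81 = 82
40 < 82, so class-H is closer.

class-H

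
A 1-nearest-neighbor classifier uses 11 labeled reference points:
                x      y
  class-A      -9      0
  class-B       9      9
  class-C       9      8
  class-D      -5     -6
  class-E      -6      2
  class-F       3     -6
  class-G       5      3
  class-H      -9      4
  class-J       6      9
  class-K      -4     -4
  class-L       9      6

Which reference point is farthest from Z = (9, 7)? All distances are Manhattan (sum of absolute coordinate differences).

class-D

d(Z, class-A) = |9−(-9)| + |7−0| = 18 + 7 = 25
d(Z, class-B) = |9−9| + |7−9| = 0 + 2 = 2
d(Z, class-C) = |9−9| + |7−8| = 0 + 1 = 1
d(Z, class-D) = |9−(-5)| + |7−(-6)| = 14 + 13 = 27
d(Z, class-E) = |9−(-6)| + |7−2| = 15 + 5 = 20
d(Z, class-F) = |9−3| + |7−(-6)| = 6 + 13 = 19
d(Z, class-G) = |9−5| + |7−3| = 4 + 4 = 8
d(Z, class-H) = |9−(-9)| + |7−4| = 18 + 3 = 21
d(Z, class-J) = |9−6| + |7−9| = 3 + 2 = 5
d(Z, class-K) = |9−(-4)| + |7−(-4)| = 13 + 11 = 24
d(Z, class-L) = |9−9| + |7−6| = 0 + 1 = 1
The largest is to class-D.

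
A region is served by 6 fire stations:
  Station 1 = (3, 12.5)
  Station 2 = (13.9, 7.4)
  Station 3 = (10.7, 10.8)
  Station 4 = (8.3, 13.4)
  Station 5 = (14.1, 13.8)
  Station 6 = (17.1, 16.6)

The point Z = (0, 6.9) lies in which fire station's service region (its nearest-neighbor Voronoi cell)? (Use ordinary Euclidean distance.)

Compare squared distances (the ordering matches that of the actual distances):
d²(Z, Station 1) = (0−3)² + (6.9−12.5)² = 9 + 31.36 = 40.36
d²(Z, Station 2) = (0−13.9)² + (6.9−7.4)² = 193.21 + 0.25 = 193.46
d²(Z, Station 3) = (0−10.7)² + (6.9−10.8)² = 114.49 + 15.21 = 129.7
d²(Z, Station 4) = (0−8.3)² + (6.9−13.4)² = 68.89 + 42.25 = 111.14
d²(Z, Station 5) = (0−14.1)² + (6.9−13.8)² = 198.81 + 47.61 = 246.42
d²(Z, Station 6) = (0−17.1)² + (6.9−16.6)² = 292.41 + 94.09 = 386.5
Minimum is at Station 1.

Station 1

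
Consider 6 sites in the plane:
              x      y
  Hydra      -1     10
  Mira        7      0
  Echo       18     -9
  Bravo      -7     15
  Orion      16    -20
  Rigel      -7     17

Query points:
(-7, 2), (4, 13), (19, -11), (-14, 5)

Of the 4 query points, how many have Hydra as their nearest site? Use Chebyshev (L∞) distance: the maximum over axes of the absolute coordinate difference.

2

(-7, 2) — d to each: Hydra:8, Mira:14, Echo:25, Bravo:13, Orion:23, Rigel:15 → nearest is Hydra
(4, 13) — d to each: Hydra:5, Mira:13, Echo:22, Bravo:11, Orion:33, Rigel:11 → nearest is Hydra
(19, -11) — d to each: Hydra:21, Mira:12, Echo:2, Bravo:26, Orion:9, Rigel:28 → nearest is Echo
(-14, 5) — d to each: Hydra:13, Mira:21, Echo:32, Bravo:10, Orion:30, Rigel:12 → nearest is Bravo
2 of the 4 points have Hydra as nearest.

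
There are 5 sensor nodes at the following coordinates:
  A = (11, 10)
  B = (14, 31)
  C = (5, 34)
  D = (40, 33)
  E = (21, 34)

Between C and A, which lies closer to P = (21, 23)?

Compare squared distances:
|PC|² = (21−5)² + (23−34)² = 256 + 121 = 377
|PA|² = (21−11)² + (23−10)² = 100 + 169 = 269
377 > 269, so A is closer.

A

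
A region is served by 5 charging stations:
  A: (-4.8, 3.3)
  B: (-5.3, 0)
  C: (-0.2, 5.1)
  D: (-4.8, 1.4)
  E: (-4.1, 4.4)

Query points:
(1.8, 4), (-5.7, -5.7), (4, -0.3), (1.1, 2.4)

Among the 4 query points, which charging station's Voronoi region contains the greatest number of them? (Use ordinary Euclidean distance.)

(1.8, 4) — d² to each: A:44.05, B:66.41, C:5.21, D:50.32, E:34.97 → nearest is C
(-5.7, -5.7) — d² to each: A:81.81, B:32.65, C:146.89, D:51.22, E:104.57 → nearest is B
(4, -0.3) — d² to each: A:90.4, B:86.58, C:46.8, D:80.33, E:87.7 → nearest is C
(1.1, 2.4) — d² to each: A:35.62, B:46.72, C:8.98, D:35.81, E:31.04 → nearest is C
Tally — B:1, C:3. C captures the most (3).

C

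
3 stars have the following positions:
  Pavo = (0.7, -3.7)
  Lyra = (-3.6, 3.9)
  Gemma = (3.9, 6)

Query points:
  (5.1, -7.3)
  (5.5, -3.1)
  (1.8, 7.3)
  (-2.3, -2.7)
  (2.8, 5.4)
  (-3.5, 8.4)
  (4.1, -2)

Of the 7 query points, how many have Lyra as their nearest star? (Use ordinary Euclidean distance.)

(5.1, -7.3) — d² to each: Pavo:32.32, Lyra:201.13, Gemma:178.33 → nearest is Pavo
(5.5, -3.1) — d² to each: Pavo:23.4, Lyra:131.81, Gemma:85.37 → nearest is Pavo
(1.8, 7.3) — d² to each: Pavo:122.21, Lyra:40.72, Gemma:6.1 → nearest is Gemma
(-2.3, -2.7) — d² to each: Pavo:10, Lyra:45.25, Gemma:114.13 → nearest is Pavo
(2.8, 5.4) — d² to each: Pavo:87.22, Lyra:43.21, Gemma:1.57 → nearest is Gemma
(-3.5, 8.4) — d² to each: Pavo:164.05, Lyra:20.26, Gemma:60.52 → nearest is Lyra
(4.1, -2) — d² to each: Pavo:14.45, Lyra:94.1, Gemma:64.04 → nearest is Pavo
1 of the 7 points has Lyra as nearest.

1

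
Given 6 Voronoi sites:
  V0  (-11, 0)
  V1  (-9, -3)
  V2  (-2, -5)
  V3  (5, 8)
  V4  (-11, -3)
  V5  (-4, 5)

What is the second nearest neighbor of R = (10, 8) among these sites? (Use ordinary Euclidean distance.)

V5

Since √ is increasing, it suffices to compare squared distances:
|RV0|² = (10−(-11))² + (8−0)² = 441 + 64 = 505
|RV1|² = (10−(-9))² + (8−(-3))² = 361 + 121 = 482
|RV2|² = (10−(-2))² + (8−(-5))² = 144 + 169 = 313
|RV3|² = (10−5)² + (8−8)² = 25 + 0 = 25
|RV4|² = (10−(-11))² + (8−(-3))² = 441 + 121 = 562
|RV5|² = (10−(-4))² + (8−5)² = 196 + 9 = 205
Sorted ascending: V3, V5, V2, … — the second-nearest is V5.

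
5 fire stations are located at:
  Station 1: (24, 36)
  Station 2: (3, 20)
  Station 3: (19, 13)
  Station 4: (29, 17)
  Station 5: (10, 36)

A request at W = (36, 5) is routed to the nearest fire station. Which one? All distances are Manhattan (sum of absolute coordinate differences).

d(W, Station 1) = |36−24| + |5−36| = 12 + 31 = 43
d(W, Station 2) = |36−3| + |5−20| = 33 + 15 = 48
d(W, Station 3) = |36−19| + |5−13| = 17 + 8 = 25
d(W, Station 4) = |36−29| + |5−17| = 7 + 12 = 19
d(W, Station 5) = |36−10| + |5−36| = 26 + 31 = 57
The smallest is to Station 4, so W lies in the Voronoi region of Station 4.

Station 4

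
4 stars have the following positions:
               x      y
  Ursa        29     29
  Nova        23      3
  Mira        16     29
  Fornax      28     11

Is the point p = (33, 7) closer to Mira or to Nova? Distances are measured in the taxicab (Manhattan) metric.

Nova

d(p, Mira) = |33−16| + |7−29| = 17 + 22 = 39
d(p, Nova) = |33−23| + |7−3| = 10 + 4 = 14
39 > 14, so Nova is closer.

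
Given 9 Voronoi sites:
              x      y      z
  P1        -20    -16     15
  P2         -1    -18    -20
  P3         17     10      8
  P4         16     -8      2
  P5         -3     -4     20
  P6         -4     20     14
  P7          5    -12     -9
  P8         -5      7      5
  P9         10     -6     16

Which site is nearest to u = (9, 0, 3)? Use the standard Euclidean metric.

P4

Since √ is increasing, it suffices to compare squared distances:
|uP1|² = 841 + 256 + 144 = 1241
|uP2|² = 100 + 324 + 529 = 953
|uP3|² = 64 + 100 + 25 = 189
|uP4|² = 49 + 64 + 1 = 114
|uP5|² = 144 + 16 + 289 = 449
|uP6|² = 169 + 400 + 121 = 690
|uP7|² = 16 + 144 + 144 = 304
|uP8|² = 196 + 49 + 4 = 249
|uP9|² = 1 + 36 + 169 = 206
The smallest is to P4, so u lies in the Voronoi region of P4.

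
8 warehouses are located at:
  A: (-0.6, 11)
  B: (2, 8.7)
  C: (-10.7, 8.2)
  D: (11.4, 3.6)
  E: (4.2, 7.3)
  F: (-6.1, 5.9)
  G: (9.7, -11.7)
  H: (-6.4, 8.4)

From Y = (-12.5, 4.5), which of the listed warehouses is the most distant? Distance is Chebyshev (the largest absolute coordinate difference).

d(Y,A) = max(11.9, 6.5) = 11.9
d(Y,B) = max(14.5, 4.2) = 14.5
d(Y,C) = max(1.8, 3.7) = 3.7
d(Y,D) = max(23.9, 0.9) = 23.9
d(Y,E) = max(16.7, 2.8) = 16.7
d(Y,F) = max(6.4, 1.4) = 6.4
d(Y,G) = max(22.2, 16.2) = 22.2
d(Y,H) = max(6.1, 3.9) = 6.1
The largest is to D.

D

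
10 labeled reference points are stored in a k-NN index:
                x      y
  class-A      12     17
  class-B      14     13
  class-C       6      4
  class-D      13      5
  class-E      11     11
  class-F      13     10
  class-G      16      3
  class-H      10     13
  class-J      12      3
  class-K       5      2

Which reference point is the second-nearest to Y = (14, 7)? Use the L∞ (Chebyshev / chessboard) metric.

class-F

d(Y, class-A) = max(2, 10) = 10
d(Y, class-B) = max(0, 6) = 6
d(Y, class-C) = max(8, 3) = 8
d(Y, class-D) = max(1, 2) = 2
d(Y, class-E) = max(3, 4) = 4
d(Y, class-F) = max(1, 3) = 3
d(Y, class-G) = max(2, 4) = 4
d(Y, class-H) = max(4, 6) = 6
d(Y, class-J) = max(2, 4) = 4
d(Y, class-K) = max(9, 5) = 9
Sorted ascending: class-D, class-F, class-E, … — the second-nearest is class-F.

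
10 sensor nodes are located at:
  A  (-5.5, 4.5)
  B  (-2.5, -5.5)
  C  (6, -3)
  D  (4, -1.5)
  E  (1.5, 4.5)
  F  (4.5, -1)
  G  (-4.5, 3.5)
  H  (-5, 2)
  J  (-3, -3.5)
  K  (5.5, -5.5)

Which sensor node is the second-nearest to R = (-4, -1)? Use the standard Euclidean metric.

H

Squared Euclidean distances:
|RA|² = 2.25 + 30.25 = 32.5
|RB|² = 2.25 + 20.25 = 22.5
|RC|² = 100 + 4 = 104
|RD|² = 64 + 0.25 = 64.25
|RE|² = 30.25 + 30.25 = 60.5
|RF|² = 72.25 + 0 = 72.25
|RG|² = 0.25 + 20.25 = 20.5
|RH|² = 1 + 9 = 10
|RJ|² = 1 + 6.25 = 7.25
|RK|² = 90.25 + 20.25 = 110.5
Sorted ascending: J, H, G, … — the second-nearest is H.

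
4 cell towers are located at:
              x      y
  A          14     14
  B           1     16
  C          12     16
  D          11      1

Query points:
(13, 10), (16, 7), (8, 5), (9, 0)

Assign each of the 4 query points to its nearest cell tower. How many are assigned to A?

(13, 10) — d² to each: A:17, B:180, C:37, D:85 → nearest is A
(16, 7) — d² to each: A:53, B:306, C:97, D:61 → nearest is A
(8, 5) — d² to each: A:117, B:170, C:137, D:25 → nearest is D
(9, 0) — d² to each: A:221, B:320, C:265, D:5 → nearest is D
2 of the 4 points have A as nearest.

2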